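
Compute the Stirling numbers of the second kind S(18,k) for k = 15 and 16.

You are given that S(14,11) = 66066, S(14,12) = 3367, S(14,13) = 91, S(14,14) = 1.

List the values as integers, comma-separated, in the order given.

367200, 9996

row 15: T[15][12]=12·3367+66066=106470  T[15][13]=13·91+3367=4550  T[15][14]=14·1+91=105  T[15][15]=15·0+1=1
row 16: T[16][13]=13·4550+106470=165620  T[16][14]=14·105+4550=6020  T[16][15]=15·1+105=120  T[16][16]=16·0+1=1
row 17: T[17][14]=14·6020+165620=249900  T[17][15]=15·120+6020=7820  T[17][16]=16·1+120=136
row 18: T[18][15]=15·7820+249900=367200  T[18][16]=16·136+7820=9996
Read S(18,15) = 367200, S(18,16) = 9996.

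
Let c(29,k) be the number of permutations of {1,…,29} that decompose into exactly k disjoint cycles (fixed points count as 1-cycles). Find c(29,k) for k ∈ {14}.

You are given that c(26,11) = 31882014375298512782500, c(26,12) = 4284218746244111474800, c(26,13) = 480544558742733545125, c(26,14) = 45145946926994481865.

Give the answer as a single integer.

2316762871029690607422990

row 27: T[27][12]=26·4284218746244111474800+31882014375298512782500=143271701777645411127300  T[27][13]=26·480544558742733545125+4284218746244111474800=16778377273555183648050  T[27][14]=26·45145946926994481865+480544558742733545125=1654339178844590073615
row 28: T[28][13]=27·16778377273555183648050+143271701777645411127300=596287888163635369624650  T[28][14]=27·1654339178844590073615+16778377273555183648050=61445535102359115635655
row 29: T[29][14]=28·61445535102359115635655+596287888163635369624650=2316762871029690607422990
Read c(29,14) = 2316762871029690607422990.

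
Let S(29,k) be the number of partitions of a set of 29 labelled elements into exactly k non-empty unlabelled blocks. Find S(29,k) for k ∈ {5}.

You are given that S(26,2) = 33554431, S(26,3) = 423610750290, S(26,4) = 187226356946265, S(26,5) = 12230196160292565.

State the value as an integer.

@27  (27,3):423610750290·3+33554431→1270865805301, (27,4):187226356946265·4+423610750290→749329038535350, (27,5):12230196160292565·5+187226356946265→61338207158409090
@28  (28,4):749329038535350·4+1270865805301→2998587019946701, (28,5):61338207158409090·5+749329038535350→307440364830580800
@29  (29,5):307440364830580800·5+2998587019946701→1540200411172850701
Read S(29,5) = 1540200411172850701.

1540200411172850701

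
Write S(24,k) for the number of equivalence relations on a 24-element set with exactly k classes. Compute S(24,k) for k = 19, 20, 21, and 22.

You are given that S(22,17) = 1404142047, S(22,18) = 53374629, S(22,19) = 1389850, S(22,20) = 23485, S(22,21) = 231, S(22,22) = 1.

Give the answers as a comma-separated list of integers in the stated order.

[23] T[23,18]:18*53374629+1404142047=2364885369 · T[23,19]:19*1389850+53374629=79781779 · T[23,20]:20*23485+1389850=1859550 · T[23,21]:21*231+23485=28336 · T[23,22]:22*1+231=253
[24] T[24,19]:19*79781779+2364885369=3880739170 · T[24,20]:20*1859550+79781779=116972779 · T[24,21]:21*28336+1859550=2454606 · T[24,22]:22*253+28336=33902
Read S(24,19) = 3880739170, S(24,20) = 116972779, S(24,21) = 2454606, S(24,22) = 33902.

3880739170, 116972779, 2454606, 33902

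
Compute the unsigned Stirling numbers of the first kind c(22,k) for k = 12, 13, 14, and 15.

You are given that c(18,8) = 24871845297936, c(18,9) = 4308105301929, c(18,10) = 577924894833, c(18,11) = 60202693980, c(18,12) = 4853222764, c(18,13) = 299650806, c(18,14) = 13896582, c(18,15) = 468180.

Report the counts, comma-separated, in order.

[19] T[19,9]:18*4308105301929+24871845297936=102417740732658 · T[19,10]:18*577924894833+4308105301929=14710753408923 · T[19,11]:18*60202693980+577924894833=1661573386473 · T[19,12]:18*4853222764+60202693980=147560703732 · T[19,13]:18*299650806+4853222764=10246937272 · T[19,14]:18*13896582+299650806=549789282 · T[19,15]:18*468180+13896582=22323822
[20] T[20,10]:19*14710753408923+102417740732658=381922055502195 · T[20,11]:19*1661573386473+14710753408923=46280647751910 · T[20,12]:19*147560703732+1661573386473=4465226757381 · T[20,13]:19*10246937272+147560703732=342252511900 · T[20,14]:19*549789282+10246937272=20692933630 · T[20,15]:19*22323822+549789282=973941900
[21] T[21,11]:20*46280647751910+381922055502195=1307535010540395 · T[21,12]:20*4465226757381+46280647751910=135585182899530 · T[21,13]:20*342252511900+4465226757381=11310276995381 · T[21,14]:20*20692933630+342252511900=756111184500 · T[21,15]:20*973941900+20692933630=40171771630
[22] T[22,12]:21*135585182899530+1307535010540395=4154823851430525 · T[22,13]:21*11310276995381+135585182899530=373100999802531 · T[22,14]:21*756111184500+11310276995381=27188611869881 · T[22,15]:21*40171771630+756111184500=1599718388730
Read c(22,12) = 4154823851430525, c(22,13) = 373100999802531, c(22,14) = 27188611869881, c(22,15) = 1599718388730.

4154823851430525, 373100999802531, 27188611869881, 1599718388730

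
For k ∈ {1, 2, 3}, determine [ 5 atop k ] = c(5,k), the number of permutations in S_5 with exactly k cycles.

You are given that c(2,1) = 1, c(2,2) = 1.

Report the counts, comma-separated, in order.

i=3: T(3,1)=0+2·1=2 | T(3,2)=1+2·1=3 | T(3,3)=1+2·0=1
i=4: T(4,1)=0+3·2=6 | T(4,2)=2+3·3=11 | T(4,3)=3+3·1=6
i=5: T(5,1)=0+4·6=24 | T(5,2)=6+4·11=50 | T(5,3)=11+4·6=35
Read c(5,1) = 24, c(5,2) = 50, c(5,3) = 35.

24, 50, 35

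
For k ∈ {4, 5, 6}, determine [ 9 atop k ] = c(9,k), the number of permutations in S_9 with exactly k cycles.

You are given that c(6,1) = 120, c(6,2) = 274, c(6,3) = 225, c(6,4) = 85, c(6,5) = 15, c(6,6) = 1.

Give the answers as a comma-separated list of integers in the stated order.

67284, 22449, 4536

row 7: T[7][2]=6·274+120=1764  T[7][3]=6·225+274=1624  T[7][4]=6·85+225=735  T[7][5]=6·15+85=175  T[7][6]=6·1+15=21
row 8: T[8][3]=7·1624+1764=13132  T[8][4]=7·735+1624=6769  T[8][5]=7·175+735=1960  T[8][6]=7·21+175=322
row 9: T[9][4]=8·6769+13132=67284  T[9][5]=8·1960+6769=22449  T[9][6]=8·322+1960=4536
Read c(9,4) = 67284, c(9,5) = 22449, c(9,6) = 4536.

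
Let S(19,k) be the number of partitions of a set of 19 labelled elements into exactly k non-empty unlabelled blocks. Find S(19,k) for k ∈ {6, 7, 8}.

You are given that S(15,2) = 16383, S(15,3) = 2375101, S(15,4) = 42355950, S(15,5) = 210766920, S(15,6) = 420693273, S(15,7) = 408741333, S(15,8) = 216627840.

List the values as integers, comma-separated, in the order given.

r16: T_16,3=3×2375101+16383=7141686; T_16,4=4×42355950+2375101=171798901; T_16,5=5×210766920+42355950=1096190550; T_16,6=6×420693273+210766920=2734926558; T_16,7=7×408741333+420693273=3281882604; T_16,8=8×216627840+408741333=2141764053
r17: T_17,4=4×171798901+7141686=694337290; T_17,5=5×1096190550+171798901=5652751651; T_17,6=6×2734926558+1096190550=17505749898; T_17,7=7×3281882604+2734926558=25708104786; T_17,8=8×2141764053+3281882604=20415995028
r18: T_18,5=5×5652751651+694337290=28958095545; T_18,6=6×17505749898+5652751651=110687251039; T_18,7=7×25708104786+17505749898=197462483400; T_18,8=8×20415995028+25708104786=189036065010
r19: T_19,6=6×110687251039+28958095545=693081601779; T_19,7=7×197462483400+110687251039=1492924634839; T_19,8=8×189036065010+197462483400=1709751003480
Read S(19,6) = 693081601779, S(19,7) = 1492924634839, S(19,8) = 1709751003480.

693081601779, 1492924634839, 1709751003480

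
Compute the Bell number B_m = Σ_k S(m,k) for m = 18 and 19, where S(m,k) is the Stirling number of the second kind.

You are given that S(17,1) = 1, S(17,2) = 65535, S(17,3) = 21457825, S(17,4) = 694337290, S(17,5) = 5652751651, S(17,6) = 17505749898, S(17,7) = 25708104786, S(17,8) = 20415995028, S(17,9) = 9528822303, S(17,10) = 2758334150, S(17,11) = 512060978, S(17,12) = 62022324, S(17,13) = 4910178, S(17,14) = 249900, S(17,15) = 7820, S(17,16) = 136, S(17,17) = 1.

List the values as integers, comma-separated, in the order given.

@18  (18,1):1·1+0→1, (18,2):65535·2+1→131071, (18,3):21457825·3+65535→64439010, (18,4):694337290·4+21457825→2798806985, (18,5):5652751651·5+694337290→28958095545, (18,6):17505749898·6+5652751651→110687251039, (18,7):25708104786·7+17505749898→197462483400, (18,8):20415995028·8+25708104786→189036065010, (18,9):9528822303·9+20415995028→106175395755, (18,10):2758334150·10+9528822303→37112163803, (18,11):512060978·11+2758334150→8391004908, (18,12):62022324·12+512060978→1256328866, (18,13):4910178·13+62022324→125854638, (18,14):249900·14+4910178→8408778, (18,15):7820·15+249900→367200, (18,16):136·16+7820→9996, (18,17):1·17+136→153, (18,18):0·18+1→1
@19  (19,1):1·1+0→1, (19,2):131071·2+1→262143, (19,3):64439010·3+131071→193448101, (19,4):2798806985·4+64439010→11259666950, (19,5):28958095545·5+2798806985→147589284710, (19,6):110687251039·6+28958095545→693081601779, (19,7):197462483400·7+110687251039→1492924634839, (19,8):189036065010·8+197462483400→1709751003480, (19,9):106175395755·9+189036065010→1144614626805, (19,10):37112163803·10+106175395755→477297033785, (19,11):8391004908·11+37112163803→129413217791, (19,12):1256328866·12+8391004908→23466951300, (19,13):125854638·13+1256328866→2892439160, (19,14):8408778·14+125854638→243577530, (19,15):367200·15+8408778→13916778, (19,16):9996·16+367200→527136, (19,17):153·17+9996→12597, (19,18):1·18+153→171, (19,19):0·19+1→1
B_18 = ΣS(18,k) = 1+131071+64439010+2798806985+28958095545+110687251039+197462483400+189036065010+106175395755+37112163803+8391004908+1256328866+125854638+8408778+367200+9996+153+1 = 682076806159
B_19 = ΣS(19,k) = 1+262143+193448101+11259666950+147589284710+693081601779+1492924634839+1709751003480+1144614626805+477297033785+129413217791+23466951300+2892439160+243577530+13916778+527136+12597+171+1 = 5832742205057

682076806159, 5832742205057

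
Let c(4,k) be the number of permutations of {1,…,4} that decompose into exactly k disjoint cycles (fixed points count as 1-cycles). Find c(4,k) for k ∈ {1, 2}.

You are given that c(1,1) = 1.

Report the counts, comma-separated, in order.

6, 11

r2: T_2,1=1×1+0=1; T_2,2=1×0+1=1
r3: T_3,1=2×1+0=2; T_3,2=2×1+1=3
r4: T_4,1=3×2+0=6; T_4,2=3×3+2=11
Read c(4,1) = 6, c(4,2) = 11.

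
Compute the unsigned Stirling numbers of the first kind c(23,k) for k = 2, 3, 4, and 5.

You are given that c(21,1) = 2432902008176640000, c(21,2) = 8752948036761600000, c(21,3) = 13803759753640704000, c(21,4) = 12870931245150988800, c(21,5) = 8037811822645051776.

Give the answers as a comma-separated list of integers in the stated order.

@22  (22,1):2432902008176640000·21+0→51090942171709440000, (22,2):8752948036761600000·21+2432902008176640000→186244810780170240000, (22,3):13803759753640704000·21+8752948036761600000→298631902863216384000, (22,4):12870931245150988800·21+13803759753640704000→284093315901811468800, (22,5):8037811822645051776·21+12870931245150988800→181664979520697076096
@23  (23,2):186244810780170240000·22+51090942171709440000→4148476779335454720000, (23,3):298631902863216384000·22+186244810780170240000→6756146673770930688000, (23,4):284093315901811468800·22+298631902863216384000→6548684852703068697600, (23,5):181664979520697076096·22+284093315901811468800→4280722865357147142912
Read c(23,2) = 4148476779335454720000, c(23,3) = 6756146673770930688000, c(23,4) = 6548684852703068697600, c(23,5) = 4280722865357147142912.

4148476779335454720000, 6756146673770930688000, 6548684852703068697600, 4280722865357147142912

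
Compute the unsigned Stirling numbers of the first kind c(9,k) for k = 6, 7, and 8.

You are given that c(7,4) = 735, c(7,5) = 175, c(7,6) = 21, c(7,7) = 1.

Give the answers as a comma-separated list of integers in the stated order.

[8] T[8,5]:7*175+735=1960 · T[8,6]:7*21+175=322 · T[8,7]:7*1+21=28 · T[8,8]:7*0+1=1
[9] T[9,6]:8*322+1960=4536 · T[9,7]:8*28+322=546 · T[9,8]:8*1+28=36
Read c(9,6) = 4536, c(9,7) = 546, c(9,8) = 36.

4536, 546, 36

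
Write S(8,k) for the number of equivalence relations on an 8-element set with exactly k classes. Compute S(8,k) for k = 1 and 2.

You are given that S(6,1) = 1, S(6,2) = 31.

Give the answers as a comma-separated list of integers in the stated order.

@7  (7,1):1·1+0→1, (7,2):31·2+1→63
@8  (8,1):1·1+0→1, (8,2):63·2+1→127
Read S(8,1) = 1, S(8,2) = 127.

1, 127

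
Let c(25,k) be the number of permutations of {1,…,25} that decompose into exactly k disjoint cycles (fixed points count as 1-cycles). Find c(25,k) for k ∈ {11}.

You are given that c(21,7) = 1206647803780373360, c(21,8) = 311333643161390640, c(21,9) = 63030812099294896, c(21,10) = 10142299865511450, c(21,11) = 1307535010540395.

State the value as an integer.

@22  (22,8):311333643161390640·21+1206647803780373360→7744654310169576800, (22,9):63030812099294896·21+311333643161390640→1634980697246583456, (22,10):10142299865511450·21+63030812099294896→276019109275035346, (22,11):1307535010540395·21+10142299865511450→37600535086859745
@23  (23,9):1634980697246583456·22+7744654310169576800→43714229649594412832, (23,10):276019109275035346·22+1634980697246583456→7707401101297361068, (23,11):37600535086859745·22+276019109275035346→1103230881185949736
@24  (24,10):7707401101297361068·23+43714229649594412832→220984454979433717396, (24,11):1103230881185949736·23+7707401101297361068→33081711368574204996
@25  (25,11):33081711368574204996·24+220984454979433717396→1014945527825214637300
Read c(25,11) = 1014945527825214637300.

1014945527825214637300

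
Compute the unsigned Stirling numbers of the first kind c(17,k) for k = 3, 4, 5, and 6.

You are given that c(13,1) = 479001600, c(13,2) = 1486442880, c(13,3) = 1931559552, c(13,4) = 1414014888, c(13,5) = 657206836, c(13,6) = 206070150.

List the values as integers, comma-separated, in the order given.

row 14: T[14][1]=13·479001600+0=6227020800  T[14][2]=13·1486442880+479001600=19802759040  T[14][3]=13·1931559552+1486442880=26596717056  T[14][4]=13·1414014888+1931559552=20313753096  T[14][5]=13·657206836+1414014888=9957703756  T[14][6]=13·206070150+657206836=3336118786
row 15: T[15][1]=14·6227020800+0=87178291200  T[15][2]=14·19802759040+6227020800=283465647360  T[15][3]=14·26596717056+19802759040=392156797824  T[15][4]=14·20313753096+26596717056=310989260400  T[15][5]=14·9957703756+20313753096=159721605680  T[15][6]=14·3336118786+9957703756=56663366760
row 16: T[16][2]=15·283465647360+87178291200=4339163001600  T[16][3]=15·392156797824+283465647360=6165817614720  T[16][4]=15·310989260400+392156797824=5056995703824  T[16][5]=15·159721605680+310989260400=2706813345600  T[16][6]=15·56663366760+159721605680=1009672107080
row 17: T[17][3]=16·6165817614720+4339163001600=102992244837120  T[17][4]=16·5056995703824+6165817614720=87077748875904  T[17][5]=16·2706813345600+5056995703824=48366009233424  T[17][6]=16·1009672107080+2706813345600=18861567058880
Read c(17,3) = 102992244837120, c(17,4) = 87077748875904, c(17,5) = 48366009233424, c(17,6) = 18861567058880.

102992244837120, 87077748875904, 48366009233424, 18861567058880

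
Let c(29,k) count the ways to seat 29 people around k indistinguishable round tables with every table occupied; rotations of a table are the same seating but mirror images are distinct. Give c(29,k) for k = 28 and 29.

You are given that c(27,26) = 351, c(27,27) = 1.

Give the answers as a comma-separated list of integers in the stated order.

@28  (28,27):1·27+351→378, (28,28):0·27+1→1
@29  (29,28):1·28+378→406, (29,29):0·28+1→1
Read c(29,28) = 406, c(29,29) = 1.

406, 1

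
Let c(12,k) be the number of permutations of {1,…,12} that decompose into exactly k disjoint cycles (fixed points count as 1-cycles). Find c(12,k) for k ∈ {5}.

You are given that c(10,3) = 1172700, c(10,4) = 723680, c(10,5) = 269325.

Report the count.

row 11: T[11][4]=10·723680+1172700=8409500  T[11][5]=10·269325+723680=3416930
row 12: T[12][5]=11·3416930+8409500=45995730
Read c(12,5) = 45995730.

45995730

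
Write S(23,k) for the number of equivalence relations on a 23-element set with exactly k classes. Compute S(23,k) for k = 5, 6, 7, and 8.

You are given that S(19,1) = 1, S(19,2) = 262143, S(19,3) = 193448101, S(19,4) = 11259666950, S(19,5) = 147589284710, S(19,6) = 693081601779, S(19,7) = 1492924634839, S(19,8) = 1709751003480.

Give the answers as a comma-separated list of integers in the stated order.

96416888184100, 998969857983405, 4382641999117305, 9741955019900400

i=20: T(20,2)=1+2·262143=524287 | T(20,3)=262143+3·193448101=580606446 | T(20,4)=193448101+4·11259666950=45232115901 | T(20,5)=11259666950+5·147589284710=749206090500 | T(20,6)=147589284710+6·693081601779=4306078895384 | T(20,7)=693081601779+7·1492924634839=11143554045652 | T(20,8)=1492924634839+8·1709751003480=15170932662679
i=21: T(21,3)=524287+3·580606446=1742343625 | T(21,4)=580606446+4·45232115901=181509070050 | T(21,5)=45232115901+5·749206090500=3791262568401 | T(21,6)=749206090500+6·4306078895384=26585679462804 | T(21,7)=4306078895384+7·11143554045652=82310957214948 | T(21,8)=11143554045652+8·15170932662679=132511015347084
i=22: T(22,4)=1742343625+4·181509070050=727778623825 | T(22,5)=181509070050+5·3791262568401=19137821912055 | T(22,6)=3791262568401+6·26585679462804=163305339345225 | T(22,7)=26585679462804+7·82310957214948=602762379967440 | T(22,8)=82310957214948+8·132511015347084=1142399079991620
i=23: T(23,5)=727778623825+5·19137821912055=96416888184100 | T(23,6)=19137821912055+6·163305339345225=998969857983405 | T(23,7)=163305339345225+7·602762379967440=4382641999117305 | T(23,8)=602762379967440+8·1142399079991620=9741955019900400
Read S(23,5) = 96416888184100, S(23,6) = 998969857983405, S(23,7) = 4382641999117305, S(23,8) = 9741955019900400.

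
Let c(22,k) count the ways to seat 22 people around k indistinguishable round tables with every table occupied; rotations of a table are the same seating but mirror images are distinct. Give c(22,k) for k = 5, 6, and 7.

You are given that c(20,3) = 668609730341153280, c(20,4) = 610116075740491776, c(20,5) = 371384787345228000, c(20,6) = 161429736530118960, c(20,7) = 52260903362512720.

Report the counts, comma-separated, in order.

row 21: T[21][4]=20·610116075740491776+668609730341153280=12870931245150988800  T[21][5]=20·371384787345228000+610116075740491776=8037811822645051776  T[21][6]=20·161429736530118960+371384787345228000=3599979517947607200  T[21][7]=20·52260903362512720+161429736530118960=1206647803780373360
row 22: T[22][5]=21·8037811822645051776+12870931245150988800=181664979520697076096  T[22][6]=21·3599979517947607200+8037811822645051776=83637381699544802976  T[22][7]=21·1206647803780373360+3599979517947607200=28939583397335447760
Read c(22,5) = 181664979520697076096, c(22,6) = 83637381699544802976, c(22,7) = 28939583397335447760.

181664979520697076096, 83637381699544802976, 28939583397335447760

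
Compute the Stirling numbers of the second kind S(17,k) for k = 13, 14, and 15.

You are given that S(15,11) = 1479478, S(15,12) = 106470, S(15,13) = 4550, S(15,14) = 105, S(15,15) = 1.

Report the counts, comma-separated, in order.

4910178, 249900, 7820

@16  (16,12):106470·12+1479478→2757118, (16,13):4550·13+106470→165620, (16,14):105·14+4550→6020, (16,15):1·15+105→120
@17  (17,13):165620·13+2757118→4910178, (17,14):6020·14+165620→249900, (17,15):120·15+6020→7820
Read S(17,13) = 4910178, S(17,14) = 249900, S(17,15) = 7820.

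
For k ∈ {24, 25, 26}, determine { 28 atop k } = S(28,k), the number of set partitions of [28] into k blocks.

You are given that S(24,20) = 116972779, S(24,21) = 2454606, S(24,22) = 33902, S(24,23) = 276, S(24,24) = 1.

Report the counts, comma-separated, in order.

r25: T_25,21=21×2454606+116972779=168519505; T_25,22=22×33902+2454606=3200450; T_25,23=23×276+33902=40250; T_25,24=24×1+276=300; T_25,25=25×0+1=1
r26: T_26,22=22×3200450+168519505=238929405; T_26,23=23×40250+3200450=4126200; T_26,24=24×300+40250=47450; T_26,25=25×1+300=325; T_26,26=26×0+1=1
r27: T_27,23=23×4126200+238929405=333832005; T_27,24=24×47450+4126200=5265000; T_27,25=25×325+47450=55575; T_27,26=26×1+325=351
r28: T_28,24=24×5265000+333832005=460192005; T_28,25=25×55575+5265000=6654375; T_28,26=26×351+55575=64701
Read S(28,24) = 460192005, S(28,25) = 6654375, S(28,26) = 64701.

460192005, 6654375, 64701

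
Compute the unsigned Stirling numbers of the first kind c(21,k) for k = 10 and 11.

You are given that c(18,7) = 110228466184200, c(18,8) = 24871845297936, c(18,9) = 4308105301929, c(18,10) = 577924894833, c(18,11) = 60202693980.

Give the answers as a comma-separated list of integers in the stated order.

i=19: T(19,8)=110228466184200+18·24871845297936=557921681547048 | T(19,9)=24871845297936+18·4308105301929=102417740732658 | T(19,10)=4308105301929+18·577924894833=14710753408923 | T(19,11)=577924894833+18·60202693980=1661573386473
i=20: T(20,9)=557921681547048+19·102417740732658=2503858755467550 | T(20,10)=102417740732658+19·14710753408923=381922055502195 | T(20,11)=14710753408923+19·1661573386473=46280647751910
i=21: T(21,10)=2503858755467550+20·381922055502195=10142299865511450 | T(21,11)=381922055502195+20·46280647751910=1307535010540395
Read c(21,10) = 10142299865511450, c(21,11) = 1307535010540395.

10142299865511450, 1307535010540395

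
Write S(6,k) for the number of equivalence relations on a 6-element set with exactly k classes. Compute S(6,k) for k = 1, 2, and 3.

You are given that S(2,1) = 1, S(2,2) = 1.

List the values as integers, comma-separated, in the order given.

1, 31, 90

r3: T_3,1=1×1+0=1; T_3,2=2×1+1=3; T_3,3=3×0+1=1
r4: T_4,1=1×1+0=1; T_4,2=2×3+1=7; T_4,3=3×1+3=6
r5: T_5,1=1×1+0=1; T_5,2=2×7+1=15; T_5,3=3×6+7=25
r6: T_6,1=1×1+0=1; T_6,2=2×15+1=31; T_6,3=3×25+15=90
Read S(6,1) = 1, S(6,2) = 31, S(6,3) = 90.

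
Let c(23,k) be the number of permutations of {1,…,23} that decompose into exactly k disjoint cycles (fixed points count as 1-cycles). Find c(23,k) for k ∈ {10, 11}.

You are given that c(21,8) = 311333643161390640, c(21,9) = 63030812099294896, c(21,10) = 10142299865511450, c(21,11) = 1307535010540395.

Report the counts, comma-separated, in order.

7707401101297361068, 1103230881185949736

i=22: T(22,9)=311333643161390640+21·63030812099294896=1634980697246583456 | T(22,10)=63030812099294896+21·10142299865511450=276019109275035346 | T(22,11)=10142299865511450+21·1307535010540395=37600535086859745
i=23: T(23,10)=1634980697246583456+22·276019109275035346=7707401101297361068 | T(23,11)=276019109275035346+22·37600535086859745=1103230881185949736
Read c(23,10) = 7707401101297361068, c(23,11) = 1103230881185949736.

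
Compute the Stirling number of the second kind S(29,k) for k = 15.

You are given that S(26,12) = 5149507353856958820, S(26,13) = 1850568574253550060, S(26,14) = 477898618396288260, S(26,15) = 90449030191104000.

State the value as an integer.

[27] T[27,13]:13*1850568574253550060+5149507353856958820=29206898819153109600 · T[27,14]:14*477898618396288260+1850568574253550060=8541149231801585700 · T[27,15]:15*90449030191104000+477898618396288260=1834634071262848260
[28] T[28,14]:14*8541149231801585700+29206898819153109600=148782988064375309400 · T[28,15]:15*1834634071262848260+8541149231801585700=36060660300744309600
[29] T[29,15]:15*36060660300744309600+148782988064375309400=689692892575539953400
Read S(29,15) = 689692892575539953400.

689692892575539953400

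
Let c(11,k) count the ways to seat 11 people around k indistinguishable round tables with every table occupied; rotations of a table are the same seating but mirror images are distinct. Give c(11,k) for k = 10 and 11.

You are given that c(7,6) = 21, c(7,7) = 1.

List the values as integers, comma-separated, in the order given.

55, 1

[8] T[8,7]:7*1+21=28 · T[8,8]:7*0+1=1
[9] T[9,8]:8*1+28=36 · T[9,9]:8*0+1=1
[10] T[10,9]:9*1+36=45 · T[10,10]:9*0+1=1
[11] T[11,10]:10*1+45=55 · T[11,11]:10*0+1=1
Read c(11,10) = 55, c(11,11) = 1.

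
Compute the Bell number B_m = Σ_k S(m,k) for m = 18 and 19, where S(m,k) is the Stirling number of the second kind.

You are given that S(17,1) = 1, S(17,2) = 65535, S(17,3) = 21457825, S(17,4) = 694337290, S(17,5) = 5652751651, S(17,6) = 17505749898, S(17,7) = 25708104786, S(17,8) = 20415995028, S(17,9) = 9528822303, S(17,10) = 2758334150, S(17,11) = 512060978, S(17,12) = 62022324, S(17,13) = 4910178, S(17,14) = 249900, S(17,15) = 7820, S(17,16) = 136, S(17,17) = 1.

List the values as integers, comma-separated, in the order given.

682076806159, 5832742205057

r18: T_18,1=1×1+0=1; T_18,2=2×65535+1=131071; T_18,3=3×21457825+65535=64439010; T_18,4=4×694337290+21457825=2798806985; T_18,5=5×5652751651+694337290=28958095545; T_18,6=6×17505749898+5652751651=110687251039; T_18,7=7×25708104786+17505749898=197462483400; T_18,8=8×20415995028+25708104786=189036065010; T_18,9=9×9528822303+20415995028=106175395755; T_18,10=10×2758334150+9528822303=37112163803; T_18,11=11×512060978+2758334150=8391004908; T_18,12=12×62022324+512060978=1256328866; T_18,13=13×4910178+62022324=125854638; T_18,14=14×249900+4910178=8408778; T_18,15=15×7820+249900=367200; T_18,16=16×136+7820=9996; T_18,17=17×1+136=153; T_18,18=18×0+1=1
r19: T_19,1=1×1+0=1; T_19,2=2×131071+1=262143; T_19,3=3×64439010+131071=193448101; T_19,4=4×2798806985+64439010=11259666950; T_19,5=5×28958095545+2798806985=147589284710; T_19,6=6×110687251039+28958095545=693081601779; T_19,7=7×197462483400+110687251039=1492924634839; T_19,8=8×189036065010+197462483400=1709751003480; T_19,9=9×106175395755+189036065010=1144614626805; T_19,10=10×37112163803+106175395755=477297033785; T_19,11=11×8391004908+37112163803=129413217791; T_19,12=12×1256328866+8391004908=23466951300; T_19,13=13×125854638+1256328866=2892439160; T_19,14=14×8408778+125854638=243577530; T_19,15=15×367200+8408778=13916778; T_19,16=16×9996+367200=527136; T_19,17=17×153+9996=12597; T_19,18=18×1+153=171; T_19,19=19×0+1=1
B_18 = ΣS(18,k) = 1+131071+64439010+2798806985+28958095545+110687251039+197462483400+189036065010+106175395755+37112163803+8391004908+1256328866+125854638+8408778+367200+9996+153+1 = 682076806159
B_19 = ΣS(19,k) = 1+262143+193448101+11259666950+147589284710+693081601779+1492924634839+1709751003480+1144614626805+477297033785+129413217791+23466951300+2892439160+243577530+13916778+527136+12597+171+1 = 5832742205057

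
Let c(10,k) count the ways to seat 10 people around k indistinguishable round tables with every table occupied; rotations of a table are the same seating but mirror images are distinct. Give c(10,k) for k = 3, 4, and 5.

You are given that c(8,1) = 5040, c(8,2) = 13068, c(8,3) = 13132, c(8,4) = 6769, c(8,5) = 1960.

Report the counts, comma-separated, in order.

r9: T_9,2=8×13068+5040=109584; T_9,3=8×13132+13068=118124; T_9,4=8×6769+13132=67284; T_9,5=8×1960+6769=22449
r10: T_10,3=9×118124+109584=1172700; T_10,4=9×67284+118124=723680; T_10,5=9×22449+67284=269325
Read c(10,3) = 1172700, c(10,4) = 723680, c(10,5) = 269325.

1172700, 723680, 269325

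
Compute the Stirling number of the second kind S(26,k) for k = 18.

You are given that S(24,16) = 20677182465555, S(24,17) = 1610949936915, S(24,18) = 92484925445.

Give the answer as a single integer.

107025546101760

i=25: T(25,17)=20677182465555+17·1610949936915=48063331393110 | T(25,18)=1610949936915+18·92484925445=3275678594925
i=26: T(26,18)=48063331393110+18·3275678594925=107025546101760
Read S(26,18) = 107025546101760.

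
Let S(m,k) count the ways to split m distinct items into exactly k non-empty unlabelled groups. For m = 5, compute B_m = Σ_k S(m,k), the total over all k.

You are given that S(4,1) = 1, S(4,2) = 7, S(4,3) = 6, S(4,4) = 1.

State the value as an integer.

i=5: T(5,1)=0+1·1=1 | T(5,2)=1+2·7=15 | T(5,3)=7+3·6=25 | T(5,4)=6+4·1=10 | T(5,5)=1+5·0=1
B_5 = ΣS(5,k) = 1+15+25+10+1 = 52

52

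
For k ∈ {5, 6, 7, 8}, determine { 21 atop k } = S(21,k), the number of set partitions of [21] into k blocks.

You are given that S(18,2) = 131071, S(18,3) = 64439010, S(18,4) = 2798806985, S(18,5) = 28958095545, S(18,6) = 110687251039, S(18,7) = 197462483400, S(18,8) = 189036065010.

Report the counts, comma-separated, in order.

row 19: T[19][3]=3·64439010+131071=193448101  T[19][4]=4·2798806985+64439010=11259666950  T[19][5]=5·28958095545+2798806985=147589284710  T[19][6]=6·110687251039+28958095545=693081601779  T[19][7]=7·197462483400+110687251039=1492924634839  T[19][8]=8·189036065010+197462483400=1709751003480
row 20: T[20][4]=4·11259666950+193448101=45232115901  T[20][5]=5·147589284710+11259666950=749206090500  T[20][6]=6·693081601779+147589284710=4306078895384  T[20][7]=7·1492924634839+693081601779=11143554045652  T[20][8]=8·1709751003480+1492924634839=15170932662679
row 21: T[21][5]=5·749206090500+45232115901=3791262568401  T[21][6]=6·4306078895384+749206090500=26585679462804  T[21][7]=7·11143554045652+4306078895384=82310957214948  T[21][8]=8·15170932662679+11143554045652=132511015347084
Read S(21,5) = 3791262568401, S(21,6) = 26585679462804, S(21,7) = 82310957214948, S(21,8) = 132511015347084.

3791262568401, 26585679462804, 82310957214948, 132511015347084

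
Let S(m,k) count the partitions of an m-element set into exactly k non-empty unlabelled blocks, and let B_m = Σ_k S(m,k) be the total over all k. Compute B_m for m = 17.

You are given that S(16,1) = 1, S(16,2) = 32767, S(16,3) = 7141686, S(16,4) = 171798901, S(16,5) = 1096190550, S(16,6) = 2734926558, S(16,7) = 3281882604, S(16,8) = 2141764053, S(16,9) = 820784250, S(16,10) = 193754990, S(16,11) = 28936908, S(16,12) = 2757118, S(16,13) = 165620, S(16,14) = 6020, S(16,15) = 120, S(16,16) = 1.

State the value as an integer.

82864869804

i=17: T(17,1)=0+1·1=1 | T(17,2)=1+2·32767=65535 | T(17,3)=32767+3·7141686=21457825 | T(17,4)=7141686+4·171798901=694337290 | T(17,5)=171798901+5·1096190550=5652751651 | T(17,6)=1096190550+6·2734926558=17505749898 | T(17,7)=2734926558+7·3281882604=25708104786 | T(17,8)=3281882604+8·2141764053=20415995028 | T(17,9)=2141764053+9·820784250=9528822303 | T(17,10)=820784250+10·193754990=2758334150 | T(17,11)=193754990+11·28936908=512060978 | T(17,12)=28936908+12·2757118=62022324 | T(17,13)=2757118+13·165620=4910178 | T(17,14)=165620+14·6020=249900 | T(17,15)=6020+15·120=7820 | T(17,16)=120+16·1=136 | T(17,17)=1+17·0=1
B_17 = ΣS(17,k) = 1+65535+21457825+694337290+5652751651+17505749898+25708104786+20415995028+9528822303+2758334150+512060978+62022324+4910178+249900+7820+136+1 = 82864869804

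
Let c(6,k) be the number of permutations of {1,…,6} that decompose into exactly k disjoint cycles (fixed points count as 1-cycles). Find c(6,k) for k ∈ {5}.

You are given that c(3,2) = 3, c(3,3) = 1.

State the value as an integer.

@4  (4,3):1·3+3→6, (4,4):0·3+1→1
@5  (5,4):1·4+6→10, (5,5):0·4+1→1
@6  (6,5):1·5+10→15
Read c(6,5) = 15.

15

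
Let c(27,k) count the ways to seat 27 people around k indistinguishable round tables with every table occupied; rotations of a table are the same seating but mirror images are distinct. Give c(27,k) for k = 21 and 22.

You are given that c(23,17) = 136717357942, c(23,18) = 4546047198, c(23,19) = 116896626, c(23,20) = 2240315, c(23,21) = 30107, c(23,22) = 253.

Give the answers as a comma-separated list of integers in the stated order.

row 24: T[24][18]=23·4546047198+136717357942=241276443496  T[24][19]=23·116896626+4546047198=7234669596  T[24][20]=23·2240315+116896626=168423871  T[24][21]=23·30107+2240315=2932776  T[24][22]=23·253+30107=35926
row 25: T[25][19]=24·7234669596+241276443496=414908513800  T[25][20]=24·168423871+7234669596=11276842500  T[25][21]=24·2932776+168423871=238810495  T[25][22]=24·35926+2932776=3795000
row 26: T[26][20]=25·11276842500+414908513800=696829576300  T[26][21]=25·238810495+11276842500=17247104875  T[26][22]=25·3795000+238810495=333685495
row 27: T[27][21]=26·17247104875+696829576300=1145254303050  T[27][22]=26·333685495+17247104875=25922927745
Read c(27,21) = 1145254303050, c(27,22) = 25922927745.

1145254303050, 25922927745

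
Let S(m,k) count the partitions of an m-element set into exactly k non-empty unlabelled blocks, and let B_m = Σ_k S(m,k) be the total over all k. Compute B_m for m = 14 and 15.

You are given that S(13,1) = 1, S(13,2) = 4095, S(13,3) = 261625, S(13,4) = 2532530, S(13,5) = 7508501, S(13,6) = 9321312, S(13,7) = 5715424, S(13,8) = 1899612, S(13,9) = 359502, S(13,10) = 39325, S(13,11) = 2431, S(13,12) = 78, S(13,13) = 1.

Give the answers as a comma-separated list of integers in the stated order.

r14: T_14,1=1×1+0=1; T_14,2=2×4095+1=8191; T_14,3=3×261625+4095=788970; T_14,4=4×2532530+261625=10391745; T_14,5=5×7508501+2532530=40075035; T_14,6=6×9321312+7508501=63436373; T_14,7=7×5715424+9321312=49329280; T_14,8=8×1899612+5715424=20912320; T_14,9=9×359502+1899612=5135130; T_14,10=10×39325+359502=752752; T_14,11=11×2431+39325=66066; T_14,12=12×78+2431=3367; T_14,13=13×1+78=91; T_14,14=14×0+1=1
r15: T_15,1=1×1+0=1; T_15,2=2×8191+1=16383; T_15,3=3×788970+8191=2375101; T_15,4=4×10391745+788970=42355950; T_15,5=5×40075035+10391745=210766920; T_15,6=6×63436373+40075035=420693273; T_15,7=7×49329280+63436373=408741333; T_15,8=8×20912320+49329280=216627840; T_15,9=9×5135130+20912320=67128490; T_15,10=10×752752+5135130=12662650; T_15,11=11×66066+752752=1479478; T_15,12=12×3367+66066=106470; T_15,13=13×91+3367=4550; T_15,14=14×1+91=105; T_15,15=15×0+1=1
B_14 = ΣS(14,k) = 1+8191+788970+10391745+40075035+63436373+49329280+20912320+5135130+752752+66066+3367+91+1 = 190899322
B_15 = ΣS(15,k) = 1+16383+2375101+42355950+210766920+420693273+408741333+216627840+67128490+12662650+1479478+106470+4550+105+1 = 1382958545

190899322, 1382958545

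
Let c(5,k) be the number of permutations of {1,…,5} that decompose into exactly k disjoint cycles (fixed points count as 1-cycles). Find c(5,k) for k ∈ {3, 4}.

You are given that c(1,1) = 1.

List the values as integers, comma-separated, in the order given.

[2] T[2,1]:1*1+0=1 · T[2,2]:1*0+1=1
[3] T[3,1]:2*1+0=2 · T[3,2]:2*1+1=3 · T[3,3]:2*0+1=1
[4] T[4,2]:3*3+2=11 · T[4,3]:3*1+3=6 · T[4,4]:3*0+1=1
[5] T[5,3]:4*6+11=35 · T[5,4]:4*1+6=10
Read c(5,3) = 35, c(5,4) = 10.

35, 10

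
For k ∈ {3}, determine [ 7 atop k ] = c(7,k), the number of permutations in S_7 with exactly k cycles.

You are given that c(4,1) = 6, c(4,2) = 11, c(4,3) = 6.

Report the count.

[5] T[5,1]:4*6+0=24 · T[5,2]:4*11+6=50 · T[5,3]:4*6+11=35
[6] T[6,2]:5*50+24=274 · T[6,3]:5*35+50=225
[7] T[7,3]:6*225+274=1624
Read c(7,3) = 1624.

1624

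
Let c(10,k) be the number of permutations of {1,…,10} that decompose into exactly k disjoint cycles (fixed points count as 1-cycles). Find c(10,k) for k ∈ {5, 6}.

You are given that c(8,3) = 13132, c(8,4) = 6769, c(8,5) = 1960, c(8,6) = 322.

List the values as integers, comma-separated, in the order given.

269325, 63273

r9: T_9,4=8×6769+13132=67284; T_9,5=8×1960+6769=22449; T_9,6=8×322+1960=4536
r10: T_10,5=9×22449+67284=269325; T_10,6=9×4536+22449=63273
Read c(10,5) = 269325, c(10,6) = 63273.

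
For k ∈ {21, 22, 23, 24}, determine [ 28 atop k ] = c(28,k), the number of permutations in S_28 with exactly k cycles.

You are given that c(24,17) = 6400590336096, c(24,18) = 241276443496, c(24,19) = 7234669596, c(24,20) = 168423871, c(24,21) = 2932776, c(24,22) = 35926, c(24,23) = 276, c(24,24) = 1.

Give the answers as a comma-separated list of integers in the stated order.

71603372991150, 1845173352165, 38343278610, 626334345

row 25: T[25][18]=24·241276443496+6400590336096=12191224980000  T[25][19]=24·7234669596+241276443496=414908513800  T[25][20]=24·168423871+7234669596=11276842500  T[25][21]=24·2932776+168423871=238810495  T[25][22]=24·35926+2932776=3795000  T[25][23]=24·276+35926=42550  T[25][24]=24·1+276=300
row 26: T[26][19]=25·414908513800+12191224980000=22563937825000  T[26][20]=25·11276842500+414908513800=696829576300  T[26][21]=25·238810495+11276842500=17247104875  T[26][22]=25·3795000+238810495=333685495  T[26][23]=25·42550+3795000=4858750  T[26][24]=25·300+42550=50050
row 27: T[27][20]=26·696829576300+22563937825000=40681506808800  T[27][21]=26·17247104875+696829576300=1145254303050  T[27][22]=26·333685495+17247104875=25922927745  T[27][23]=26·4858750+333685495=460012995  T[27][24]=26·50050+4858750=6160050
row 28: T[28][21]=27·1145254303050+40681506808800=71603372991150  T[28][22]=27·25922927745+1145254303050=1845173352165  T[28][23]=27·460012995+25922927745=38343278610  T[28][24]=27·6160050+460012995=626334345
Read c(28,21) = 71603372991150, c(28,22) = 1845173352165, c(28,23) = 38343278610, c(28,24) = 626334345.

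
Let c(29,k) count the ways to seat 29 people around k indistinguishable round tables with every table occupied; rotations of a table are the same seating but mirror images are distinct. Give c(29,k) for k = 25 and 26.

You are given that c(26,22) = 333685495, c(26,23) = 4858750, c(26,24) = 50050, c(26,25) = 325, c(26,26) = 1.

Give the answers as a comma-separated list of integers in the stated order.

[27] T[27,23]:26*4858750+333685495=460012995 · T[27,24]:26*50050+4858750=6160050 · T[27,25]:26*325+50050=58500 · T[27,26]:26*1+325=351
[28] T[28,24]:27*6160050+460012995=626334345 · T[28,25]:27*58500+6160050=7739550 · T[28,26]:27*351+58500=67977
[29] T[29,25]:28*7739550+626334345=843041745 · T[29,26]:28*67977+7739550=9642906
Read c(29,25) = 843041745, c(29,26) = 9642906.

843041745, 9642906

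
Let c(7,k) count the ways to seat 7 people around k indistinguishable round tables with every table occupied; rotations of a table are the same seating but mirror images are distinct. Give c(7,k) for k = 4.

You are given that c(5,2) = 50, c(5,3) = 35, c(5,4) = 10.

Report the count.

row 6: T[6][3]=5·35+50=225  T[6][4]=5·10+35=85
row 7: T[7][4]=6·85+225=735
Read c(7,4) = 735.

735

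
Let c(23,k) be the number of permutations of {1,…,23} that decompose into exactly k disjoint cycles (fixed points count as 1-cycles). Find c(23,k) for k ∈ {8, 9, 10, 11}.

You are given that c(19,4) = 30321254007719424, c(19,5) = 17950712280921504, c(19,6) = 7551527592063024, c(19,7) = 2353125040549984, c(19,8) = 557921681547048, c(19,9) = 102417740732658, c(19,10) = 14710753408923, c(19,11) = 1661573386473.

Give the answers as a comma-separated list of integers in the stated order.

199321978221066137360, 43714229649594412832, 7707401101297361068, 1103230881185949736

row 20: T[20][5]=19·17950712280921504+30321254007719424=371384787345228000  T[20][6]=19·7551527592063024+17950712280921504=161429736530118960  T[20][7]=19·2353125040549984+7551527592063024=52260903362512720  T[20][8]=19·557921681547048+2353125040549984=12953636989943896  T[20][9]=19·102417740732658+557921681547048=2503858755467550  T[20][10]=19·14710753408923+102417740732658=381922055502195  T[20][11]=19·1661573386473+14710753408923=46280647751910
row 21: T[21][6]=20·161429736530118960+371384787345228000=3599979517947607200  T[21][7]=20·52260903362512720+161429736530118960=1206647803780373360  T[21][8]=20·12953636989943896+52260903362512720=311333643161390640  T[21][9]=20·2503858755467550+12953636989943896=63030812099294896  T[21][10]=20·381922055502195+2503858755467550=10142299865511450  T[21][11]=20·46280647751910+381922055502195=1307535010540395
row 22: T[22][7]=21·1206647803780373360+3599979517947607200=28939583397335447760  T[22][8]=21·311333643161390640+1206647803780373360=7744654310169576800  T[22][9]=21·63030812099294896+311333643161390640=1634980697246583456  T[22][10]=21·10142299865511450+63030812099294896=276019109275035346  T[22][11]=21·1307535010540395+10142299865511450=37600535086859745
row 23: T[23][8]=22·7744654310169576800+28939583397335447760=199321978221066137360  T[23][9]=22·1634980697246583456+7744654310169576800=43714229649594412832  T[23][10]=22·276019109275035346+1634980697246583456=7707401101297361068  T[23][11]=22·37600535086859745+276019109275035346=1103230881185949736
Read c(23,8) = 199321978221066137360, c(23,9) = 43714229649594412832, c(23,10) = 7707401101297361068, c(23,11) = 1103230881185949736.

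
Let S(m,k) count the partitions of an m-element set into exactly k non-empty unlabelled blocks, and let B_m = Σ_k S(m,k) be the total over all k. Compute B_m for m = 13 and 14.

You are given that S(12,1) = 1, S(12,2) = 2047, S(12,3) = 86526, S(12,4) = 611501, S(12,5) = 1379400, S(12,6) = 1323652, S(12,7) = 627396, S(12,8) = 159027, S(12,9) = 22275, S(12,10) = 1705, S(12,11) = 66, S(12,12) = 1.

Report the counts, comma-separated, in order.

[13] T[13,1]:1*1+0=1 · T[13,2]:2*2047+1=4095 · T[13,3]:3*86526+2047=261625 · T[13,4]:4*611501+86526=2532530 · T[13,5]:5*1379400+611501=7508501 · T[13,6]:6*1323652+1379400=9321312 · T[13,7]:7*627396+1323652=5715424 · T[13,8]:8*159027+627396=1899612 · T[13,9]:9*22275+159027=359502 · T[13,10]:10*1705+22275=39325 · T[13,11]:11*66+1705=2431 · T[13,12]:12*1+66=78 · T[13,13]:13*0+1=1
[14] T[14,1]:1*1+0=1 · T[14,2]:2*4095+1=8191 · T[14,3]:3*261625+4095=788970 · T[14,4]:4*2532530+261625=10391745 · T[14,5]:5*7508501+2532530=40075035 · T[14,6]:6*9321312+7508501=63436373 · T[14,7]:7*5715424+9321312=49329280 · T[14,8]:8*1899612+5715424=20912320 · T[14,9]:9*359502+1899612=5135130 · T[14,10]:10*39325+359502=752752 · T[14,11]:11*2431+39325=66066 · T[14,12]:12*78+2431=3367 · T[14,13]:13*1+78=91 · T[14,14]:14*0+1=1
B_13 = ΣS(13,k) = 1+4095+261625+2532530+7508501+9321312+5715424+1899612+359502+39325+2431+78+1 = 27644437
B_14 = ΣS(14,k) = 1+8191+788970+10391745+40075035+63436373+49329280+20912320+5135130+752752+66066+3367+91+1 = 190899322

27644437, 190899322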